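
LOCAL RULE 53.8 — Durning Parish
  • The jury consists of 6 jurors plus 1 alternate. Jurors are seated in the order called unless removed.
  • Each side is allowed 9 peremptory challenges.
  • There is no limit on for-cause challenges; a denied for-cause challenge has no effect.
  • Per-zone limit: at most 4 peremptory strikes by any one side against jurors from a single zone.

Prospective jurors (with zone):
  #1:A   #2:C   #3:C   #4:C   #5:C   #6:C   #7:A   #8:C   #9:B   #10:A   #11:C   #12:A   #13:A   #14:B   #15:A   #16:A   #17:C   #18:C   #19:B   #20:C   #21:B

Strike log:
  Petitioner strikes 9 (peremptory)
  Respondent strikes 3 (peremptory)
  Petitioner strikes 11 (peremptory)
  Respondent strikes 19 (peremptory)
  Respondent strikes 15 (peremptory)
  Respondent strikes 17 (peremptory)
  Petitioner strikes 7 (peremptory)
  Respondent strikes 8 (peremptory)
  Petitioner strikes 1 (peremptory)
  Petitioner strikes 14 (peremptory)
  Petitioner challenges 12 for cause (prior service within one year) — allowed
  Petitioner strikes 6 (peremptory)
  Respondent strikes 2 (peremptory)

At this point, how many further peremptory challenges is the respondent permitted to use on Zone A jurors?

Respondent peremptories so far: #3, #19, #15, #17, #8, #2 — 6 of 9 used, 3 left overall.
Against Zone A: #15 — 1 used; per-zone cap 4 leaves 3.
Binding limit: min(3, 3) = 3.

3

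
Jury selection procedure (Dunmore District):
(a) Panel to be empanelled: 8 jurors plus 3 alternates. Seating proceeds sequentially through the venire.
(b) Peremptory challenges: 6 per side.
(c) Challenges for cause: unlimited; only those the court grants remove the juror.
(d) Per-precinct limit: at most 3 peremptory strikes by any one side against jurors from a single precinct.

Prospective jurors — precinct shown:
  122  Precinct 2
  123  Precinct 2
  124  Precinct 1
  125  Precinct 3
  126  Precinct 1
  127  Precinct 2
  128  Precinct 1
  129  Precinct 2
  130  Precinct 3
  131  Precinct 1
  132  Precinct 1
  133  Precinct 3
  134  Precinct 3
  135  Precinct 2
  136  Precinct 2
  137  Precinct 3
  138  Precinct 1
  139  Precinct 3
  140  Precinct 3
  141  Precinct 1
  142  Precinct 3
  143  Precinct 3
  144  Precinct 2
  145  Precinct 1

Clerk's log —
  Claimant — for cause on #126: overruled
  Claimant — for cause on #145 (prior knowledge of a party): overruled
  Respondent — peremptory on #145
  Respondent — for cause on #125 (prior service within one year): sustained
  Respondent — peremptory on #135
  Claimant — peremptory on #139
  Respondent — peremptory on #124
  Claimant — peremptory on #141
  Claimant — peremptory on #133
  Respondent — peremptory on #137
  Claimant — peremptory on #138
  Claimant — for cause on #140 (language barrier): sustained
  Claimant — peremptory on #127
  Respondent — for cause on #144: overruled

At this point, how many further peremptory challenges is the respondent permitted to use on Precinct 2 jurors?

2

Respondent peremptories so far: #145, #135, #124, #137 — 4 of 6 used, 2 left overall.
Against Precinct 2: #135 — 1 used; per-precinct cap 3 leaves 2.
Binding limit: min(2, 2) = 2.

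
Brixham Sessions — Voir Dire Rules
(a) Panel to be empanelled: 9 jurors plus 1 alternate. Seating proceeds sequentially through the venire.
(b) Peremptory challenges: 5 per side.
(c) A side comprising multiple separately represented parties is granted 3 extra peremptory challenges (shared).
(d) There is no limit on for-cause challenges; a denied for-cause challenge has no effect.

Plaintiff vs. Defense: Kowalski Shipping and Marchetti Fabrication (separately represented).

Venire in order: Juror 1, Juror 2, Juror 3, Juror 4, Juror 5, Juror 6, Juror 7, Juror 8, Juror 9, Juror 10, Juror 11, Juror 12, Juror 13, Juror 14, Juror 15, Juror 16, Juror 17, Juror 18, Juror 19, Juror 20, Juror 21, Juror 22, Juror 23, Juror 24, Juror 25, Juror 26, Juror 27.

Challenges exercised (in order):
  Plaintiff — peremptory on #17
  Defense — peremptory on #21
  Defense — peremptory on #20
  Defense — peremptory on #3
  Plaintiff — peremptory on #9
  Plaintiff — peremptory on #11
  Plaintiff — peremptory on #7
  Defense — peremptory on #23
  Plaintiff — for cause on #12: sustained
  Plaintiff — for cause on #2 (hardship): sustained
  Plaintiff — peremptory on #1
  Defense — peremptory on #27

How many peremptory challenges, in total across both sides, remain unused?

Plaintiff allotment: 5. Defense allotment: 5 base + 3 multi-party = 8.
Plaintiff peremptories used: #17, #9, #11, #7, #1 — 5 (for-cause on #12, #2 don't count).
Defense peremptories used: #21, #20, #3, #23, #27 — 5.
Remaining: (5 − 5) + (8 − 5) = 3.

3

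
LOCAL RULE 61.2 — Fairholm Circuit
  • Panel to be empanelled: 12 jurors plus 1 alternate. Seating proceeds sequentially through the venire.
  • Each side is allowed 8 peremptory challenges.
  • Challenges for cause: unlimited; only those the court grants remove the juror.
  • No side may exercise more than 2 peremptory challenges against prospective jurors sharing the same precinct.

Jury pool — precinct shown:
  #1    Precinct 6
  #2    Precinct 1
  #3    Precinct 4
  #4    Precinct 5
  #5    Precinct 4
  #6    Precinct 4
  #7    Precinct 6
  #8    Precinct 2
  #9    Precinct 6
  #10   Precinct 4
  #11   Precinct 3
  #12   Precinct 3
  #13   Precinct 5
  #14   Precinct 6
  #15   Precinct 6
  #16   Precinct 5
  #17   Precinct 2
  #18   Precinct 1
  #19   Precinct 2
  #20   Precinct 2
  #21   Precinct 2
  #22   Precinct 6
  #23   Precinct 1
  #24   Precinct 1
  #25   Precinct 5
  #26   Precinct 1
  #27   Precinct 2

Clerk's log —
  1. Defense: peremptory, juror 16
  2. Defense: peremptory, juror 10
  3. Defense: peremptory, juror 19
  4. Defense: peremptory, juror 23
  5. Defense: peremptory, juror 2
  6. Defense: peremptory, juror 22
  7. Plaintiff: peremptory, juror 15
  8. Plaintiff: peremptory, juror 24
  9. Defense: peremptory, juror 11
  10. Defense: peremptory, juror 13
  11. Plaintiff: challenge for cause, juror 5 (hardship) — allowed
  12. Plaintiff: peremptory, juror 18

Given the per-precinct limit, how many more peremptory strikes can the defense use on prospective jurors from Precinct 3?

Defense peremptories so far: #16, #10, #19, #23, #2, #22, #11, #13 — 8 of 8 used, 0 left overall.
Against Precinct 3: #11 — 1 used; per-precinct cap 2 leaves 1.
Binding limit: min(0, 1) = 0.

0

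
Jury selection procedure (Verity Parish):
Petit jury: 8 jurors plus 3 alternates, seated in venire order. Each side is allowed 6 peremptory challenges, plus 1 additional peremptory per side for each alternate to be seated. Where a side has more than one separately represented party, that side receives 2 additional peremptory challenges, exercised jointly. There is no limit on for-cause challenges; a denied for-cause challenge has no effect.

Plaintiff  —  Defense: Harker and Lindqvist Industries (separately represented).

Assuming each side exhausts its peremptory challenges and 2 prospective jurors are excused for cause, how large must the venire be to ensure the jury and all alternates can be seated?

33

Seats to fill: 8 + 3 alternates = 11.
Peremptories — Plaintiff: 6 + 1×3 = 9; Defense: 6 + 1×3 + 2 = 11; total 20.
For-cause removals: 2.
Minimum venire: 11 + 20 + 2 = 33.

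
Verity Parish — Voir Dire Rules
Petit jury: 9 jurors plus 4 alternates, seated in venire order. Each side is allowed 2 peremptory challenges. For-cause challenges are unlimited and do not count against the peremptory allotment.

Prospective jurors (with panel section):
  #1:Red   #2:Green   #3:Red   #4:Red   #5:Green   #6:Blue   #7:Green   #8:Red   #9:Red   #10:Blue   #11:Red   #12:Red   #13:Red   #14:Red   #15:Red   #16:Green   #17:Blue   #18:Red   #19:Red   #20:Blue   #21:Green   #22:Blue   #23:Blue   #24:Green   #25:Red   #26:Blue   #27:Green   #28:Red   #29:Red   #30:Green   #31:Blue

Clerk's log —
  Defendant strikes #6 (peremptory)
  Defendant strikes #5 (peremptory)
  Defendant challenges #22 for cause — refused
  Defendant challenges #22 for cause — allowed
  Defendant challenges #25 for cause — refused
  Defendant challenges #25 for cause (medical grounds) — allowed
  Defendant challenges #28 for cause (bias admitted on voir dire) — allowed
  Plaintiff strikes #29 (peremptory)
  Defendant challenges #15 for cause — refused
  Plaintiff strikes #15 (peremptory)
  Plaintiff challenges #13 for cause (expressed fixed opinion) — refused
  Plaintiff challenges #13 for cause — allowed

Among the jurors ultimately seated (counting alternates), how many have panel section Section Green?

3

Removed: #5, #6, #13, #15, #22, #25, #28, #29.
Seated (13 incl. alternates): #1, #2, #3, #4, #7, #8, #9, #10, #11, #12, #14, #16, #17.
Of those, in Section Green: #2, #7, #16 → 3.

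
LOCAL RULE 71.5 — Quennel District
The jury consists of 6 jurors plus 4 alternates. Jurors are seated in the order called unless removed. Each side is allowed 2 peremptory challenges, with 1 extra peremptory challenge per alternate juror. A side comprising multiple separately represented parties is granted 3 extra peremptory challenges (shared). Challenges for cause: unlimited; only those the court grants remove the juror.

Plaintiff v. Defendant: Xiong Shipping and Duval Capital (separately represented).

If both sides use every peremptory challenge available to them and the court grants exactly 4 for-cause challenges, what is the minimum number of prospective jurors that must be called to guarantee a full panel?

29

Seats to fill: 6 + 4 alternates = 10.
Peremptories — Plaintiff: 2 + 1×4 = 6; Defendant: 2 + 1×4 + 3 = 9; total 15.
For-cause removals: 4.
Minimum venire: 10 + 15 + 4 = 29.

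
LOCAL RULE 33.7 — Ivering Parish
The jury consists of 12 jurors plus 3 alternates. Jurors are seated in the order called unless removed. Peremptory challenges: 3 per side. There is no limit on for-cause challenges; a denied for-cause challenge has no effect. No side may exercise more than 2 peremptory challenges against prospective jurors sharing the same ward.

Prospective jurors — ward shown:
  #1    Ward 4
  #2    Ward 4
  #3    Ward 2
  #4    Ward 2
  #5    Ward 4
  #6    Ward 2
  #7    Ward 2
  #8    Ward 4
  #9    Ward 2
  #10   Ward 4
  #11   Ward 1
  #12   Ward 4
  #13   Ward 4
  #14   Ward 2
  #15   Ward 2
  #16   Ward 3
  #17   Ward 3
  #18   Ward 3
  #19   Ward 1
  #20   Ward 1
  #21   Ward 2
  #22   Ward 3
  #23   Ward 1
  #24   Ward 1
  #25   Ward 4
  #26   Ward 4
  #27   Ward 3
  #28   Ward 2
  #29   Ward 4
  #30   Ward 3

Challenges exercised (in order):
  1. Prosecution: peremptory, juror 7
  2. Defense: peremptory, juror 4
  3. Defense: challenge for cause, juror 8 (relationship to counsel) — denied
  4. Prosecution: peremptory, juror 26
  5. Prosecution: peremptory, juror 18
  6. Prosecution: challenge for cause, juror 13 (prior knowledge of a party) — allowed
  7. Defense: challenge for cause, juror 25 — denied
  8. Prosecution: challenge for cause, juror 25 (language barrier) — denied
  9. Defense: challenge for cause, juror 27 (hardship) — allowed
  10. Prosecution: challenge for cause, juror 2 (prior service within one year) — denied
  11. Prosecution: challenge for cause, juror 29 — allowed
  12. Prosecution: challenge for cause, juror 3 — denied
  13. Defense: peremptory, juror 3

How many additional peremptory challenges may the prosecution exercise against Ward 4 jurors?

0

Prosecution peremptories so far: #7, #26, #18 — 3 of 3 used, 0 left overall.
Against Ward 4: #26 — 1 used; per-ward cap 2 leaves 1.
Binding limit: min(0, 1) = 0.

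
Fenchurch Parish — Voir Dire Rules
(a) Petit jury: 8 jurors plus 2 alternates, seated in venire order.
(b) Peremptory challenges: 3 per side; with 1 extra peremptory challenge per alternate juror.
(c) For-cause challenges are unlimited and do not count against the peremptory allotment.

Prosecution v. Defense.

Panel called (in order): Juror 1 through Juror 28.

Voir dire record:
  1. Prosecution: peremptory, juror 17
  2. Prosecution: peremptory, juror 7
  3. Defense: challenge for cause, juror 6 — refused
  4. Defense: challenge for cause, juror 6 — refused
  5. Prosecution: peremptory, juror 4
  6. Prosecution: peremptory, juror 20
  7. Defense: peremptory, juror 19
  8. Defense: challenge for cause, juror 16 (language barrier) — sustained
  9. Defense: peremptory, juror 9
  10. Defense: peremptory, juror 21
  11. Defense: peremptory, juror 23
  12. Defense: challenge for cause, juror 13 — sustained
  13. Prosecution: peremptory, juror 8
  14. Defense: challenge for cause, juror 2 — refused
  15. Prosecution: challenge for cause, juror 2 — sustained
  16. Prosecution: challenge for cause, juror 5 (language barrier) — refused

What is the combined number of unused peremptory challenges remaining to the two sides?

1

Prosecution allotment: 3 base + 1 × 2 alternates = 5. Defense allotment: 3 base + 1 × 2 alternates = 5.
Prosecution peremptories used: #17, #7, #4, #20, #8 — 5 (for-cause on #2, #5 don't count).
Defense peremptories used: #19, #9, #21, #23 — 4 (for-cause on #6, #6, #16, #13, #2 don't count).
Remaining: (5 − 5) + (5 − 4) = 1.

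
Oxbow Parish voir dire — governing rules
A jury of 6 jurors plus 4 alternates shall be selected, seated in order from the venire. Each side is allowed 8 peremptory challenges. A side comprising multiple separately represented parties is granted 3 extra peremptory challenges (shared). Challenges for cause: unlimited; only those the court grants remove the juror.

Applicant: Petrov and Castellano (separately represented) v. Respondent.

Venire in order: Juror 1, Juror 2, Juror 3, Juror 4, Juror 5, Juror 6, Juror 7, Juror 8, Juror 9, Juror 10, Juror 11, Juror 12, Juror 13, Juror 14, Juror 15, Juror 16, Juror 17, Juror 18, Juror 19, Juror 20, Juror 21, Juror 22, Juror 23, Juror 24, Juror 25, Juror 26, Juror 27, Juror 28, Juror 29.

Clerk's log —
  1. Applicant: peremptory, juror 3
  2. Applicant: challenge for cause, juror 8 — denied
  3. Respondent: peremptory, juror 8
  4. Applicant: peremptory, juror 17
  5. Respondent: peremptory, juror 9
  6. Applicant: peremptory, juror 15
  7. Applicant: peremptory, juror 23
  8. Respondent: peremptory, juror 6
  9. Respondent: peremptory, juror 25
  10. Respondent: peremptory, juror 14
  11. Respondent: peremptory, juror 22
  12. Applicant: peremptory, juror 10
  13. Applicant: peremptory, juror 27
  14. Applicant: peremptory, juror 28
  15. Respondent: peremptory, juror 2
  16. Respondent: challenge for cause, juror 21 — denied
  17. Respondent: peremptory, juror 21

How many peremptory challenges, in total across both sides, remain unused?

Applicant allotment: 8 base + 3 multi-party = 11. Respondent allotment: 8.
Applicant peremptories used: #3, #17, #15, #23, #10, #27, #28 — 7 (the for-cause on #8 doesn't count).
Respondent peremptories used: #8, #9, #6, #25, #14, #22, #2, #21 — 8 (the for-cause on #21 doesn't count).
Remaining: (11 − 7) + (8 − 8) = 4.

4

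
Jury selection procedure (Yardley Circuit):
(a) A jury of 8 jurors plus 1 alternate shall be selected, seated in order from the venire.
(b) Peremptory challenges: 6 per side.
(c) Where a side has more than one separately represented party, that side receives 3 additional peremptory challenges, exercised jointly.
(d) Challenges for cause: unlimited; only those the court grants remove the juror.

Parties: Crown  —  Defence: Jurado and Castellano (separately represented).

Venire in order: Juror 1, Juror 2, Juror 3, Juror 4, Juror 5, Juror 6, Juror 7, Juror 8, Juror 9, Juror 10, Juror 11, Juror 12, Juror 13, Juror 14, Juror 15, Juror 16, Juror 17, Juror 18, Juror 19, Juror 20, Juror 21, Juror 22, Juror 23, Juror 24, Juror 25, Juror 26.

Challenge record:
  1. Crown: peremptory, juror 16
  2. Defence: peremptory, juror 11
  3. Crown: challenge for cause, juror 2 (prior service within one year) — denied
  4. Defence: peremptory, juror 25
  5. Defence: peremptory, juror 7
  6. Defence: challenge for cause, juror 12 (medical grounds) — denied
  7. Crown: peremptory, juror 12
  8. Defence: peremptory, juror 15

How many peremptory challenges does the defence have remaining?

5

Defence allotment: 6 base + 3 multi-party = 9.
Defence peremptories used: #11, #25, #7, #15 — 4 (the for-cause on #12 doesn't count).
Remaining: 9 − 4 = 5.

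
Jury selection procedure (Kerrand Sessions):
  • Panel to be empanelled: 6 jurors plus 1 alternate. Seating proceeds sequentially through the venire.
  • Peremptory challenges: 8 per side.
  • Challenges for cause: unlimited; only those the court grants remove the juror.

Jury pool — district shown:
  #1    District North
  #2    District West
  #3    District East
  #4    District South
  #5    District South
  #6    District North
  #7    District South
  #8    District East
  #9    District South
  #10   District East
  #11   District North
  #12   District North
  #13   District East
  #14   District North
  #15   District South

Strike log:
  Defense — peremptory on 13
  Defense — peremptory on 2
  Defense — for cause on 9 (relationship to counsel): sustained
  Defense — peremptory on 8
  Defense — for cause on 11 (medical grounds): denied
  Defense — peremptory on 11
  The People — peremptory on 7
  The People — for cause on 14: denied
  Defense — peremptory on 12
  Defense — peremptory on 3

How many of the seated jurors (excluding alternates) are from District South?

Removed: #2, #3, #7, #8, #9, #11, #12, #13.
Seated jurors 1–6: #1, #4, #5, #6, #10, #14 (alternates #15 not counted).
Of those, in District South: #4, #5 → 2.

2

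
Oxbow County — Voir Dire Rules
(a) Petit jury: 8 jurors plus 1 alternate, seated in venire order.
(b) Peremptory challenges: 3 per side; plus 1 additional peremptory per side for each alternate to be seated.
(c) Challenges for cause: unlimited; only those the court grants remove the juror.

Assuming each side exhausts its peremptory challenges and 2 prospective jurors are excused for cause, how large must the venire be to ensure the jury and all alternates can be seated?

Seats to fill: 8 + 1 alternates = 9.
Peremptories: 3 + 1×1 = 4 per side × 2 sides = 8.
For-cause removals: 2.
Minimum venire: 9 + 8 + 2 = 19.

19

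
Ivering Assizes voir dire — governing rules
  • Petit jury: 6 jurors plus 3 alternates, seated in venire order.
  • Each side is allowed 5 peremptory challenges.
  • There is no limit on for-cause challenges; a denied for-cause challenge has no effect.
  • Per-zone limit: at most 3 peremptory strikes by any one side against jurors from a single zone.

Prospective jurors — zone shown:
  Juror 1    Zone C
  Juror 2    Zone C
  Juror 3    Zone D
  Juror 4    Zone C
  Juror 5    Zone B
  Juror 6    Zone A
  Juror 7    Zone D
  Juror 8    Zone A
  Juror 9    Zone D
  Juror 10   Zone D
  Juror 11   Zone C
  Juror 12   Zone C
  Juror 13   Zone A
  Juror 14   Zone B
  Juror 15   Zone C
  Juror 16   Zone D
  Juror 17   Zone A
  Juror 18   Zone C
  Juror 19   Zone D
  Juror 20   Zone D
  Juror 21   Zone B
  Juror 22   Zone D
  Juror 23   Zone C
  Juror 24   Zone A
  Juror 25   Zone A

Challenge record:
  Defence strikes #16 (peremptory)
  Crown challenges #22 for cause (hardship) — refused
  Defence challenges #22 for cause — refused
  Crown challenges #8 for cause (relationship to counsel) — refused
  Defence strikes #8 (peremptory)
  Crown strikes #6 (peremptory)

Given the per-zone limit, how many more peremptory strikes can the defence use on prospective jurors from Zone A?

2

Defence peremptories so far: #16, #8 — 2 of 5 used, 3 left overall.
Against Zone A: #8 — 1 used; per-zone cap 3 leaves 2.
Binding limit: min(3, 2) = 2.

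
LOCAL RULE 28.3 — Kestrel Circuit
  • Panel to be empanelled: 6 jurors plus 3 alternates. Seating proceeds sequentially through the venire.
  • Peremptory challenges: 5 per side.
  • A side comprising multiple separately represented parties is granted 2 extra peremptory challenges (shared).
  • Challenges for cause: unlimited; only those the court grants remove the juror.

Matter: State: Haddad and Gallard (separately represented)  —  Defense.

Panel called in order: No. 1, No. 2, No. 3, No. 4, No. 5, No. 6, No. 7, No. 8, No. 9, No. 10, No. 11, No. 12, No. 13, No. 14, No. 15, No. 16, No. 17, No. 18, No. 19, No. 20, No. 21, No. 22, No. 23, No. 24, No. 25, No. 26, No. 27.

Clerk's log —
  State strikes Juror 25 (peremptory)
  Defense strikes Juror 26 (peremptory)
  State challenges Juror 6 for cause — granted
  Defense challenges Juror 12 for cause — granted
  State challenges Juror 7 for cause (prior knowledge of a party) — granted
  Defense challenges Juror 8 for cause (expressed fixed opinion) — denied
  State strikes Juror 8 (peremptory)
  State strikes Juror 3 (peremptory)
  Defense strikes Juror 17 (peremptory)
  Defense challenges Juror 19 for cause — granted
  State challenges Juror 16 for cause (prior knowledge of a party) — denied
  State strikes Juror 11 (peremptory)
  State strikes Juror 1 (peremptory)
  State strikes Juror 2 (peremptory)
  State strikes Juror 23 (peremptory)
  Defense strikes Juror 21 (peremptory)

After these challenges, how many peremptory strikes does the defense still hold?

Defense allotment: 5.
Defense peremptories used: #26, #17, #21 — 3 (for-cause on #12, #8, #19 don't count).
Remaining: 5 − 3 = 2.

2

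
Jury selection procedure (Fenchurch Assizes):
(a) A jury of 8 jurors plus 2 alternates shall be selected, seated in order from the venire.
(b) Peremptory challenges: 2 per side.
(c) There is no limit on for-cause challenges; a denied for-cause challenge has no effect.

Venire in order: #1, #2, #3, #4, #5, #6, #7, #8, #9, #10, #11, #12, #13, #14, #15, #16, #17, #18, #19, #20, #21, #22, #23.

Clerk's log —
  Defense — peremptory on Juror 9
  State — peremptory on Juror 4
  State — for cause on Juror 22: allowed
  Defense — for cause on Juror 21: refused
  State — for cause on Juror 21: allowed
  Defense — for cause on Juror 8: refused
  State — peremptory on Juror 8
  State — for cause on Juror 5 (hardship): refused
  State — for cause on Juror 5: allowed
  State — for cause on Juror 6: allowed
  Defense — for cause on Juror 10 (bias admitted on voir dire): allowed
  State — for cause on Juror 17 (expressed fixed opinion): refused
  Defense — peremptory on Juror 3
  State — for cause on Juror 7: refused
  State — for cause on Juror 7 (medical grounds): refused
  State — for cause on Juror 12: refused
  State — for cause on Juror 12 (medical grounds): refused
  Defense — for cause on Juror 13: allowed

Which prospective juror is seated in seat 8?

Removed: #3, #4, #5, #6, #8, #9, #10, #13, #21, #22. (#7, #12, #17 stay — for-cause denied.)
Filling seats in venire order through position 8: #1, #2, #7, #11, #12, #14, #15, #16.
So seat 8 is #16.

16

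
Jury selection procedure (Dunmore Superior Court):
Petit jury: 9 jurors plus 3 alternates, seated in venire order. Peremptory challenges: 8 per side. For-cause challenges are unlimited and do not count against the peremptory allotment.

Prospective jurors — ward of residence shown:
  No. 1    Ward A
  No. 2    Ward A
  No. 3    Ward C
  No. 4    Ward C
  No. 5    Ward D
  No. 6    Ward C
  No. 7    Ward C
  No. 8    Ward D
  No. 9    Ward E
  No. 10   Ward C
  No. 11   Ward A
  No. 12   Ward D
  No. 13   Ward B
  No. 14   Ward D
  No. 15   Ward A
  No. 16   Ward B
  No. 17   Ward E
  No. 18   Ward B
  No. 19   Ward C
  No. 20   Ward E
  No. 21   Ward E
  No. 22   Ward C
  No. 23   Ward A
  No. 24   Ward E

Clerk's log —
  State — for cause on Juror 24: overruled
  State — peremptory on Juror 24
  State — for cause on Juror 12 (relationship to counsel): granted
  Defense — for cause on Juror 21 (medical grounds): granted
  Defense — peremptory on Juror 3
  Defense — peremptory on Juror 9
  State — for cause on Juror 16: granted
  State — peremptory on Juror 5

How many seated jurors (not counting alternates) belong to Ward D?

1

Removed: #3, #5, #9, #12, #16, #21, #24.
Seated jurors 1–9: #1, #2, #4, #6, #7, #8, #10, #11, #13 (alternates #14, #15, #17 not counted).
Of those, in Ward D: #8 → 1.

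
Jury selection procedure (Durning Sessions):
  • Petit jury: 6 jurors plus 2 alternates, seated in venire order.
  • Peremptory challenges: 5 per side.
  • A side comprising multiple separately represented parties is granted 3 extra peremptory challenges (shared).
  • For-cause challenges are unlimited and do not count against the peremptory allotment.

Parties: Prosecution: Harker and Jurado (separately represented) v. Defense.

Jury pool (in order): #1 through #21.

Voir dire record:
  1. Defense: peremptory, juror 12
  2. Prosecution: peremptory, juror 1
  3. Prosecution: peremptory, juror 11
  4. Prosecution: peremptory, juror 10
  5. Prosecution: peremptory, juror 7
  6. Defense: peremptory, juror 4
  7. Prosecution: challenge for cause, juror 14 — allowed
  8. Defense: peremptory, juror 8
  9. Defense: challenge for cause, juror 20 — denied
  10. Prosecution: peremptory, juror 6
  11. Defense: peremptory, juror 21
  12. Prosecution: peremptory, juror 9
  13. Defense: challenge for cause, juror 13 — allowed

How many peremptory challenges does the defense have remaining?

Defense allotment: 5.
Defense peremptories used: #12, #4, #8, #21 — 4 (for-cause on #20, #13 don't count).
Remaining: 5 − 4 = 1.

1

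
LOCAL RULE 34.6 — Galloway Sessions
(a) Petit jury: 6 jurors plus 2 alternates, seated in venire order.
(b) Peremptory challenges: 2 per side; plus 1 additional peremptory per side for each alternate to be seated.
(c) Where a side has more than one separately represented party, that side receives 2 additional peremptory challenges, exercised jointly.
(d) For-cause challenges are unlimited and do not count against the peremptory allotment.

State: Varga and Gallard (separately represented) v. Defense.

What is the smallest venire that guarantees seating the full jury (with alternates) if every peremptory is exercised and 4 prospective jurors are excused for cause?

Seats to fill: 6 + 2 alternates = 8.
Peremptories — State: 2 + 1×2 + 2 = 6; Defense: 2 + 1×2 = 4; total 10.
For-cause removals: 4.
Minimum venire: 8 + 10 + 4 = 22.

22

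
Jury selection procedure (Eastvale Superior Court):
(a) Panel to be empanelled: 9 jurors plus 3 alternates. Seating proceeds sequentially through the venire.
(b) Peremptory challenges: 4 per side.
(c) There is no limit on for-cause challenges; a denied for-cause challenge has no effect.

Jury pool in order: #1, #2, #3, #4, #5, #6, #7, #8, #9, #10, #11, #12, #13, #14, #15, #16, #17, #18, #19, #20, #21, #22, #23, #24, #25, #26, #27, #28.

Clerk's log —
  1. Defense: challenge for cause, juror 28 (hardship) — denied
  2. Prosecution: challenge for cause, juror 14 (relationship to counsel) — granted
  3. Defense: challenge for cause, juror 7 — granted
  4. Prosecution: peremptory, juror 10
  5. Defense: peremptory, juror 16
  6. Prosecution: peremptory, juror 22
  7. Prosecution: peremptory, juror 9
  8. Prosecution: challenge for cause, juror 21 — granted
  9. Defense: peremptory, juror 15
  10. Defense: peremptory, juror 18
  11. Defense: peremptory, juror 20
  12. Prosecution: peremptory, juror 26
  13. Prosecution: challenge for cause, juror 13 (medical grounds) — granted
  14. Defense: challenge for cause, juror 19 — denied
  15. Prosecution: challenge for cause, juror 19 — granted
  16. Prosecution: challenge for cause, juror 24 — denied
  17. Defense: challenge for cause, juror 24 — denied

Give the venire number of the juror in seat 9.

12

Removed: #7, #9, #10, #13, #14, #15, #16, #18, #19, #20, #21, #22, #26. (#24, #28 stay — for-cause denied.)
Seating in order: seats 1–9 → #1, #2, #3, #4, #5, #6, #8, #11, #12; alternates → #17, #23, #24.
So seat 9 is #12.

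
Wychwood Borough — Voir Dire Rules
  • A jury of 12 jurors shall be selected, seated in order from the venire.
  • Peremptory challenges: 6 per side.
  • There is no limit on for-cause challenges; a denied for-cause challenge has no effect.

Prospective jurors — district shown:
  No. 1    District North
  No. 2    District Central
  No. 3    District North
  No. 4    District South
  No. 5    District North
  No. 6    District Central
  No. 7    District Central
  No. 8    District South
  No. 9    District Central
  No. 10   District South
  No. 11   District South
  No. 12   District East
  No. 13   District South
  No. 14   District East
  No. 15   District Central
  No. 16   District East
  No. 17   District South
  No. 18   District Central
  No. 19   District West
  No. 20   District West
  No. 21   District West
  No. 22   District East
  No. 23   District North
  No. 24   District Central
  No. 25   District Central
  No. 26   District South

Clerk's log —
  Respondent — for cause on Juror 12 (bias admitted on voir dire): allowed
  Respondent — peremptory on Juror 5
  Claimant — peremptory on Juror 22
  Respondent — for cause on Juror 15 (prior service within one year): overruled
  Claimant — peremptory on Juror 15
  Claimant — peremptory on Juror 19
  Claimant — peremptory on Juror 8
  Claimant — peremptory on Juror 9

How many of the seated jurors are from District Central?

Removed: #5, #8, #9, #12, #15, #19, #22.
Seated jurors 1–12: #1, #2, #3, #4, #6, #7, #10, #11, #13, #14, #16, #17.
Of those, in District Central: #2, #6, #7 → 3.

3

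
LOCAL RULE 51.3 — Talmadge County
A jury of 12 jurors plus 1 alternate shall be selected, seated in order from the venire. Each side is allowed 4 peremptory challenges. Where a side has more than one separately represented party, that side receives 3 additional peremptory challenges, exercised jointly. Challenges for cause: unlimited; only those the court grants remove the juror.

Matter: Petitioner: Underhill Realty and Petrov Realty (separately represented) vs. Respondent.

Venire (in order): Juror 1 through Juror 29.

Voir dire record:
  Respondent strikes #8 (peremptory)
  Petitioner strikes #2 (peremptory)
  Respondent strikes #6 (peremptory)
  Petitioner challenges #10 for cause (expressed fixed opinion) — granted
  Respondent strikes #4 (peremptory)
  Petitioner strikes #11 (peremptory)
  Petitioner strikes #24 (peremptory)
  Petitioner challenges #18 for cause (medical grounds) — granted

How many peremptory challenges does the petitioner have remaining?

Petitioner allotment: 4 base + 3 multi-party = 7.
Petitioner peremptories used: #2, #11, #24 — 3 (for-cause on #10, #18 don't count).
Remaining: 7 − 3 = 4.

4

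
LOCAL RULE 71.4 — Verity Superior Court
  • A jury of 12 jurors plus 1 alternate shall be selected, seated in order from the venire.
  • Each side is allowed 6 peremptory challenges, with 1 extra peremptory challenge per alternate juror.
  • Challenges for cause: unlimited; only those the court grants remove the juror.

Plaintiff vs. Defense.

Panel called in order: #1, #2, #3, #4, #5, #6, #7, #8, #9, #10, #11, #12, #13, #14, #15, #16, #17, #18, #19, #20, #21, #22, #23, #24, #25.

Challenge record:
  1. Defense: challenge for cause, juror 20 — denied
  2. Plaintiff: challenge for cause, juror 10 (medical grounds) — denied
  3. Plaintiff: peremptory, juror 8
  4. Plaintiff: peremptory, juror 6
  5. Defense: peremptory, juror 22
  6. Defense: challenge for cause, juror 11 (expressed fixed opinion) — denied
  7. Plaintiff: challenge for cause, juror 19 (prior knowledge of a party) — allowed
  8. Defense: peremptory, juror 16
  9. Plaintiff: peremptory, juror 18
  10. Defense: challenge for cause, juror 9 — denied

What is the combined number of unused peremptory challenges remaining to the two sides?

Plaintiff allotment: 6 base + 1 × 1 alternate = 7. Defense allotment: 6 base + 1 × 1 alternate = 7.
Plaintiff peremptories used: #8, #6, #18 — 3 (for-cause on #10, #19 don't count).
Defense peremptories used: #22, #16 — 2 (for-cause on #20, #11, #9 don't count).
Remaining: (7 − 3) + (7 − 2) = 9.

9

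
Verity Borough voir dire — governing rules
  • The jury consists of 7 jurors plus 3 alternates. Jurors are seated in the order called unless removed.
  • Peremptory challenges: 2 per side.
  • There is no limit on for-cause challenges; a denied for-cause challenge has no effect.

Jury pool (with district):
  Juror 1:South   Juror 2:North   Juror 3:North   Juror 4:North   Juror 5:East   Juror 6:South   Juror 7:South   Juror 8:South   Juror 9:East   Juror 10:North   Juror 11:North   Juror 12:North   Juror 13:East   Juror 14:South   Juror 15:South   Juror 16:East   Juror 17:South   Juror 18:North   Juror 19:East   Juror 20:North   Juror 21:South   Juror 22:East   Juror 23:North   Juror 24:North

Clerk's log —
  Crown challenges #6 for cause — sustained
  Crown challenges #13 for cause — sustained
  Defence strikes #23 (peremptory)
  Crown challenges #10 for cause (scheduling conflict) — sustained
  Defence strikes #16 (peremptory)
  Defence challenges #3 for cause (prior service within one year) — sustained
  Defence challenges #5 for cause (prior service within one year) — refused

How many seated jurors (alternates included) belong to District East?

Removed: #3, #6, #10, #13, #16, #23.
Seated (10 incl. alternates): #1, #2, #4, #5, #7, #8, #9, #11, #12, #14.
Of those, in District East: #5, #9 → 2.

2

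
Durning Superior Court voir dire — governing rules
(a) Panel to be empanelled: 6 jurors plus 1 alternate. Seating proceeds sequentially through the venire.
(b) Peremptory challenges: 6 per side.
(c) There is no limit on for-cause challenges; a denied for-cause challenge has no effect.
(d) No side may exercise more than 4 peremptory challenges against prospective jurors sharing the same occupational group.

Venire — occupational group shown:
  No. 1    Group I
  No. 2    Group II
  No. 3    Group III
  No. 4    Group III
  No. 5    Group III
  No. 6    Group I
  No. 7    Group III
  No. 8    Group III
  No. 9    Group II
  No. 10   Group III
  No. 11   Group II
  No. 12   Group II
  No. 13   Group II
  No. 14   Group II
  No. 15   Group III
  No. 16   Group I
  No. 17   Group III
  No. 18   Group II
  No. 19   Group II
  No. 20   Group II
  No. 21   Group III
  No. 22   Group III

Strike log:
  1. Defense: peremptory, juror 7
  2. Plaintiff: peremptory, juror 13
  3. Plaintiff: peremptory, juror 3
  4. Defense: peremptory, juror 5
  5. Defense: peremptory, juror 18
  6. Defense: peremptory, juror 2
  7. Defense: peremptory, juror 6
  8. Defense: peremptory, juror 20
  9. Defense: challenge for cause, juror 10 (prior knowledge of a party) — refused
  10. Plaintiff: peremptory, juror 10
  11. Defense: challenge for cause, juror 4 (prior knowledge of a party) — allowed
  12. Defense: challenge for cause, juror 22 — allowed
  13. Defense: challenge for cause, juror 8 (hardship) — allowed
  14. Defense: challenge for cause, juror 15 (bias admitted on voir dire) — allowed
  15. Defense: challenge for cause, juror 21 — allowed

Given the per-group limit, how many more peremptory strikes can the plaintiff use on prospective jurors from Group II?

3

Plaintiff peremptories so far: #13, #3, #10 — 3 of 6 used, 3 left overall.
Against Group II: #13 — 1 used; per-group cap 4 leaves 3.
Binding limit: min(3, 3) = 3.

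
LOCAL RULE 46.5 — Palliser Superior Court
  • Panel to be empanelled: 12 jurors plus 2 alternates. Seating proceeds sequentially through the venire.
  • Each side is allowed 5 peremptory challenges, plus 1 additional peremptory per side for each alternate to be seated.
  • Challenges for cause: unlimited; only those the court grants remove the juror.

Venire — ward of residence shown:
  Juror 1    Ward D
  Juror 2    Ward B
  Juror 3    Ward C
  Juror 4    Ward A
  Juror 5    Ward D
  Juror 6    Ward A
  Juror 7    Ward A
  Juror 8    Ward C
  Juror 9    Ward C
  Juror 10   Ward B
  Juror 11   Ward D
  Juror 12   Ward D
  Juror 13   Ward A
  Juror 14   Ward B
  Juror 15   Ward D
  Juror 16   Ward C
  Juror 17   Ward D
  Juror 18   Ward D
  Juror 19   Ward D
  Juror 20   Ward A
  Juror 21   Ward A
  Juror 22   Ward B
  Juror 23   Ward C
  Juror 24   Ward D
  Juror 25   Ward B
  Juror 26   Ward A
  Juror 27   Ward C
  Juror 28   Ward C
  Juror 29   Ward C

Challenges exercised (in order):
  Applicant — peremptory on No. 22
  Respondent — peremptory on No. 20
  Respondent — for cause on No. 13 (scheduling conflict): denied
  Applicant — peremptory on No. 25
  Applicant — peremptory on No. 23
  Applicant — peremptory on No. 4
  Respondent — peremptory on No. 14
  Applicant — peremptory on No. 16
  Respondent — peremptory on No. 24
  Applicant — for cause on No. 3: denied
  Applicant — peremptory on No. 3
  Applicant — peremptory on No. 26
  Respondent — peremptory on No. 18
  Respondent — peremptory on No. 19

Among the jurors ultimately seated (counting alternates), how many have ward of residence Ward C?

2

Removed: #3, #4, #14, #16, #18, #19, #20, #22, #23, #24, #25, #26.
Seated (14 incl. alternates): #1, #2, #5, #6, #7, #8, #9, #10, #11, #12, #13, #15, #17, #21.
Of those, in Ward C: #8, #9 → 2.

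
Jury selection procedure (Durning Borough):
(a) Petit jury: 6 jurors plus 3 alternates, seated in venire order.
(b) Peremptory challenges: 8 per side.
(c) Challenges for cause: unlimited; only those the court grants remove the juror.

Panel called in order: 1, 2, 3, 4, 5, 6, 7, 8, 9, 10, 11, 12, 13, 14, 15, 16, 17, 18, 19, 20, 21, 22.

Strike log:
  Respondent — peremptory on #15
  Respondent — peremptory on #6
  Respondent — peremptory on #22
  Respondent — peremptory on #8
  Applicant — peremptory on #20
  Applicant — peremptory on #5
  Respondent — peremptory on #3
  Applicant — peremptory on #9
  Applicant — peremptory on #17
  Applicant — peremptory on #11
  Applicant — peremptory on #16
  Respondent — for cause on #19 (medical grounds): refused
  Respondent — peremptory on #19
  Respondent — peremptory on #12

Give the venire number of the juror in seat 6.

Removed: #3, #5, #6, #8, #9, #11, #12, #15, #16, #17, #19, #20, #22.
Seating in order: seats 1–6 → #1, #2, #4, #7, #10, #13; alternates → #14, #18, #21.
So seat 6 is #13.

13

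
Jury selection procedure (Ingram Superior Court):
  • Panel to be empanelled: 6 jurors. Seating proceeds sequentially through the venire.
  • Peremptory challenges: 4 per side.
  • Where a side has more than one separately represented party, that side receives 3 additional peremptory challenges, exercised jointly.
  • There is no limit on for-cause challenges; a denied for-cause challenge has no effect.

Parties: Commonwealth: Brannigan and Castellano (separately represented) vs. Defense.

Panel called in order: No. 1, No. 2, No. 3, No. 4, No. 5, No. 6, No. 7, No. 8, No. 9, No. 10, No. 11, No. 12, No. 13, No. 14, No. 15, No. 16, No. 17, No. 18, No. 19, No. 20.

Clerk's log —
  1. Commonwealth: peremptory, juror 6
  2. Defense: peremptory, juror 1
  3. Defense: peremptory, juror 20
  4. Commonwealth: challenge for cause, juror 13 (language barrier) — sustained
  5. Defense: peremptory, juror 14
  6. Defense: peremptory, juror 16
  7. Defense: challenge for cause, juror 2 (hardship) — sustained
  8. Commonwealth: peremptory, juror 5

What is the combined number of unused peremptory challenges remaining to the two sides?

5

Commonwealth allotment: 4 base + 3 multi-party = 7. Defense allotment: 4.
Commonwealth peremptories used: #6, #5 — 2 (the for-cause on #13 doesn't count).
Defense peremptories used: #1, #20, #14, #16 — 4 (the for-cause on #2 doesn't count).
Remaining: (7 − 2) + (4 − 4) = 5.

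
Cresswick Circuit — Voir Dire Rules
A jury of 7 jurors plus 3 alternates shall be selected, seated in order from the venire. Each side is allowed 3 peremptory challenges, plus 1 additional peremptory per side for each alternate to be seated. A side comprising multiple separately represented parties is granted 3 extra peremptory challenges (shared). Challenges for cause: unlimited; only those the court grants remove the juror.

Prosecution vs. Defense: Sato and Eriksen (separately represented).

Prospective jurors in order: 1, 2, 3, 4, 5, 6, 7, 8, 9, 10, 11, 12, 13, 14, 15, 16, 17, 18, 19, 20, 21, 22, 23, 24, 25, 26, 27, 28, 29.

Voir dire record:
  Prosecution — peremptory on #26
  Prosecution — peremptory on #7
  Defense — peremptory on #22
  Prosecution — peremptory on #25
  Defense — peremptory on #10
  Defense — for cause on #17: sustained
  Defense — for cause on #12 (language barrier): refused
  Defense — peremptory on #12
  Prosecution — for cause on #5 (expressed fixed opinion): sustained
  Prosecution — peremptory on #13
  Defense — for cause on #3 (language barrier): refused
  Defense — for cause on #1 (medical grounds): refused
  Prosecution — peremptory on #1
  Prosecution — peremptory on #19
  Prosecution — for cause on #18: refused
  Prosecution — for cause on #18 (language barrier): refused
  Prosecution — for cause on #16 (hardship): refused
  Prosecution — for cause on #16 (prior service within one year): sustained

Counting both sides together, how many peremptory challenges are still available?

6

Prosecution allotment: 3 base + 1 × 3 alternates = 6. Defense allotment: 3 base + 1 × 3 alternates + 3 multi-party = 9.
Prosecution peremptories used: #26, #7, #25, #13, #1, #19 — 6 (for-cause on #5, #18, #18, #16, #16 don't count).
Defense peremptories used: #22, #10, #12 — 3 (for-cause on #17, #12, #3, #1 don't count).
Remaining: (6 − 6) + (9 − 3) = 6.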